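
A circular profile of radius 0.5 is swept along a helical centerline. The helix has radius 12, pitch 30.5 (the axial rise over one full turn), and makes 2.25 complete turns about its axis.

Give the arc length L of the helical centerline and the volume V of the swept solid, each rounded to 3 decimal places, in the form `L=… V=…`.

L=183.000 V=143.728

2πR = 2π·12 = 75.398224
per-turn = √(75.398224² + 30.5²) = √(5684.8921 + 930.25) = √6615.1421 = 81.333524
L = 2.25 × 81.333524 = 183.000429
V = π·0.5² × L = 0.785398 × 183.000429 = 143.728201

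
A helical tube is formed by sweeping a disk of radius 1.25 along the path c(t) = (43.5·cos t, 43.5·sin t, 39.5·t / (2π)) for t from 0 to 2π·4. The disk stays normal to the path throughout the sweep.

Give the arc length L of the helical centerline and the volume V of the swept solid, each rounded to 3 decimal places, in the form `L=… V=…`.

L=1104.632 V=5422.351

2πR = 2π·43.5 = 273.318561
per-turn = √(273.318561² + 39.5²) = √(74703.0357 + 1560.25) = √76263.2857 = 276.158081
L = 4 × 276.158081 = 1104.632324
V = π·1.25² × L = 4.908739 × 1104.632324 = 5422.351241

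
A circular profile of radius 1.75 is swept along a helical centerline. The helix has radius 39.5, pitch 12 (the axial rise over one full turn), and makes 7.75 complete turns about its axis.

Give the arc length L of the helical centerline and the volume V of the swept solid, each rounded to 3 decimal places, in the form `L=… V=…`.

L=1925.687 V=18527.281

2πR = 2π·39.5 = 248.185820
per-turn = √(248.185820² + 12²) = √(61596.2011 + 144) = √61740.2011 = 248.475755
L = 7.75 × 248.475755 = 1925.687105
V = π·1.75² × L = 9.621128 × 1925.687105 = 18527.281166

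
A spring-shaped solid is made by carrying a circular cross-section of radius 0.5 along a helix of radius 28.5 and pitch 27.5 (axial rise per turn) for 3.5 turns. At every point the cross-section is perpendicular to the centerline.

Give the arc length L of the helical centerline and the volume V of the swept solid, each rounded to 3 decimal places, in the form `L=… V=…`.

L=634.095 V=498.017

2πR = 2π·28.5 = 179.070781
per-turn = √(179.070781² + 27.5²) = √(32066.3447 + 756.25) = √32822.5947 = 181.170071
L = 3.5 × 181.170071 = 634.095249
V = π·0.5² × L = 0.785398 × 634.095249 = 498.017244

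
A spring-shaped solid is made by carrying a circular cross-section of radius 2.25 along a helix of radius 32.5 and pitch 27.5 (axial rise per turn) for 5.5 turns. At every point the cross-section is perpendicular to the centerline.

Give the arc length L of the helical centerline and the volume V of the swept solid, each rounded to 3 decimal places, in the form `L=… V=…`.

2πR = 2π·32.5 = 204.203522
per-turn = √(204.203522² + 27.5²) = √(41699.0786 + 756.25) = √42455.3286 = 206.046909
L = 5.5 × 206.046909 = 1133.257998
V = π·2.25² × L = 15.904313 × 1133.257998 = 18023.689693

L=1133.258 V=18023.690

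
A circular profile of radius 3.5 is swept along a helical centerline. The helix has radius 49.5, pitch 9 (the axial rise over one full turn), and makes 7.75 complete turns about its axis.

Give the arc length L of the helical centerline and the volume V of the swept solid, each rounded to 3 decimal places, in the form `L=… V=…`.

2πR = 2π·49.5 = 311.017673
per-turn = √(311.017673² + 9²) = √(96731.9927 + 81) = √96812.9927 = 311.147863
L = 7.75 × 311.147863 = 2411.395939
V = π·3.5² × L = 38.484510 × 2411.395939 = 92801.391156

L=2411.396 V=92801.391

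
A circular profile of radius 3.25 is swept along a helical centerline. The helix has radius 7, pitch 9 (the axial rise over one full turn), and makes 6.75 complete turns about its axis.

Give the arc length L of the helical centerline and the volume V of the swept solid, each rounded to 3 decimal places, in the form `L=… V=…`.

L=303.032 V=10055.544

2πR = 2π·7 = 43.982297
per-turn = √(43.982297² + 9²) = √(1934.4425 + 81) = √2015.4425 = 44.893680
L = 6.75 × 44.893680 = 303.032337
V = π·3.25² × L = 33.183072 × 303.032337 = 10055.543976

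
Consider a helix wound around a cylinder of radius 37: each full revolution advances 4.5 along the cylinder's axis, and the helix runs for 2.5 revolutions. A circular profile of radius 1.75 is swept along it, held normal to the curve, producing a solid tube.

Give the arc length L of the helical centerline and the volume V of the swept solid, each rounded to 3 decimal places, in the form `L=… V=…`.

2πR = 2π·37 = 232.477856
per-turn = √(232.477856² + 4.5²) = √(54045.9537 + 20.25) = √54066.2037 = 232.521405
L = 2.5 × 232.521405 = 581.303512
V = π·1.75² × L = 9.621128 × 581.303512 = 5592.795207

L=581.304 V=5592.795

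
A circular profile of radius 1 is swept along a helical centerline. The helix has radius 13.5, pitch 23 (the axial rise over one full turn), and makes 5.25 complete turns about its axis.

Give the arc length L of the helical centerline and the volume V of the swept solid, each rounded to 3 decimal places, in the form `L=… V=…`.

2πR = 2π·13.5 = 84.823002
per-turn = √(84.823002² + 23²) = √(7194.9416 + 529) = √7723.9416 = 87.885958
L = 5.25 × 87.885958 = 461.401279
V = π·1² × L = 3.141593 × 461.401279 = 1449.534870

L=461.401 V=1449.535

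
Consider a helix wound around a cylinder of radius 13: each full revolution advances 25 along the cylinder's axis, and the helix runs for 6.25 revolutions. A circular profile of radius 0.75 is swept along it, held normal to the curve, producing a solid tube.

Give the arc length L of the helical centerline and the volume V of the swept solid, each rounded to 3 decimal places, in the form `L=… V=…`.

L=533.885 V=943.453

2πR = 2π·13 = 81.681409
per-turn = √(81.681409² + 25²) = √(6671.8526 + 625) = √7296.8526 = 85.421617
L = 6.25 × 85.421617 = 533.885103
V = π·0.75² × L = 1.767146 × 533.885103 = 943.452854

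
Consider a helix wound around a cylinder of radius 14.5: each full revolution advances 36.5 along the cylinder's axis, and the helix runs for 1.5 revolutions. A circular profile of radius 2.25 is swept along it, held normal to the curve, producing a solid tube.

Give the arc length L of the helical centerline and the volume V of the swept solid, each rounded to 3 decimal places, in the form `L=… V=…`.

L=147.219 V=2341.411

2πR = 2π·14.5 = 91.106187
per-turn = √(91.106187² + 36.5²) = √(8300.3373 + 1332.25) = √9632.5873 = 98.145745
L = 1.5 × 98.145745 = 147.218618
V = π·2.25² × L = 15.904313 × 147.218618 = 2341.410949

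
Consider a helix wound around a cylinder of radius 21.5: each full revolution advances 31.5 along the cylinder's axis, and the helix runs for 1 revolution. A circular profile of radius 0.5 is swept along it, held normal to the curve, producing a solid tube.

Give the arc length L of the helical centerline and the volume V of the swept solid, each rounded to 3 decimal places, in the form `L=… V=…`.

L=138.712 V=108.945

2πR = 2π·21.5 = 135.088484
per-turn = √(135.088484² + 31.5²) = √(18248.8985 + 992.25) = √19241.1485 = 138.712467
L = 1 × 138.712467 = 138.712467
V = π·0.5² × L = 0.785398 × 138.712467 = 108.944517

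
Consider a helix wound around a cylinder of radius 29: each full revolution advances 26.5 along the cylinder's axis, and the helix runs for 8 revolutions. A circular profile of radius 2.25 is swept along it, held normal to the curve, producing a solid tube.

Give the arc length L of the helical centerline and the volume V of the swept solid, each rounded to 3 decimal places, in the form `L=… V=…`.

2πR = 2π·29 = 182.212374
per-turn = √(182.212374² + 26.5²) = √(33201.3492 + 702.25) = √33903.5992 = 184.129300
L = 8 × 184.129300 = 1473.034402
V = π·2.25² × L = 15.904313 × 1473.034402 = 23427.599906

L=1473.034 V=23427.600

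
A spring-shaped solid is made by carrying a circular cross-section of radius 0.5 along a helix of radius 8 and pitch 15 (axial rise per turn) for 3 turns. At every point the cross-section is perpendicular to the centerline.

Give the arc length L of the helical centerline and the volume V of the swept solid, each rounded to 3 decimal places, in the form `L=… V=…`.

2πR = 2π·8 = 50.265482
per-turn = √(50.265482² + 15²) = √(2526.6187 + 225) = √2751.6187 = 52.455874
L = 3 × 52.455874 = 157.367622
V = π·0.5² × L = 0.785398 × 157.367622 = 123.596242

L=157.368 V=123.596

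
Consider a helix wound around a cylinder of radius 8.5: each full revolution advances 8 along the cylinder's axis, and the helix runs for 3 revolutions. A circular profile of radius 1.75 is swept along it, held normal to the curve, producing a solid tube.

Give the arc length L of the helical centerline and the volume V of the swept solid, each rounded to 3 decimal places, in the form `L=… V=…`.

L=162.009 V=1558.707

2πR = 2π·8.5 = 53.407075
per-turn = √(53.407075² + 8²) = √(2852.3157 + 64) = √2916.3157 = 54.002923
L = 3 × 54.002923 = 162.008768
V = π·1.75² × L = 9.621128 × 162.008768 = 1558.707017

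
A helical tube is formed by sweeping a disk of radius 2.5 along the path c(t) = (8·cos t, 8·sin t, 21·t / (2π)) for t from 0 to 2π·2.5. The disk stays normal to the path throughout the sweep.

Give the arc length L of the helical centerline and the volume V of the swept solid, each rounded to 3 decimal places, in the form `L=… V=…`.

L=136.190 V=2674.077

2πR = 2π·8 = 50.265482
per-turn = √(50.265482² + 21²) = √(2526.6187 + 441) = √2967.6187 = 54.475855
L = 2.5 × 54.475855 = 136.189636
V = π·2.5² × L = 19.634954 × 136.189636 = 2674.077256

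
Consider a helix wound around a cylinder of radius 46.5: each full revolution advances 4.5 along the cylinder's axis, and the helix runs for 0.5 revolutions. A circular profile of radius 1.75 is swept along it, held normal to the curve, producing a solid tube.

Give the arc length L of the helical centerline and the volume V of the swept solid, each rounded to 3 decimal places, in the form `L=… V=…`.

2πR = 2π·46.5 = 292.168117
per-turn = √(292.168117² + 4.5²) = √(85362.2085 + 20.25) = √85382.4585 = 292.202769
L = 0.5 × 292.202769 = 146.101385
V = π·1.75² × L = 9.621128 × 146.101385 = 1405.660051

L=146.101 V=1405.660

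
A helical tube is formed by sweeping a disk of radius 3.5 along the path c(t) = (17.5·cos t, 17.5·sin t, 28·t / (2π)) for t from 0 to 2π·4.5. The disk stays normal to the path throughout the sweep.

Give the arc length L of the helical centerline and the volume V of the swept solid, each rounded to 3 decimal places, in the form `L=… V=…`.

2πR = 2π·17.5 = 109.955743
per-turn = √(109.955743² + 28²) = √(12090.2654 + 784) = √12874.2654 = 113.464820
L = 4.5 × 113.464820 = 510.591690
V = π·3.5² × L = 38.484510 × 510.591690 = 19649.871013

L=510.592 V=19649.871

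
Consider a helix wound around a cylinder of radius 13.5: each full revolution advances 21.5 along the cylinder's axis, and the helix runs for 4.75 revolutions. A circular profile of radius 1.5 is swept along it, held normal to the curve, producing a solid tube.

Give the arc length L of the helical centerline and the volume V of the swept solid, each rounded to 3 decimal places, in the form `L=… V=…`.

L=415.651 V=2938.061

2πR = 2π·13.5 = 84.823002
per-turn = √(84.823002² + 21.5²) = √(7194.9416 + 462.25) = √7657.1916 = 87.505380
L = 4.75 × 87.505380 = 415.650557
V = π·1.5² × L = 7.068583 × 415.650557 = 2938.060658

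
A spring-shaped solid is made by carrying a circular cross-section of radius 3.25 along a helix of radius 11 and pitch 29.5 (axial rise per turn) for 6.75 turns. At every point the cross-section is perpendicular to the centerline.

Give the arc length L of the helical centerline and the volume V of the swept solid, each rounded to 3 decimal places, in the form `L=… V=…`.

2πR = 2π·11 = 69.115038
per-turn = √(69.115038² + 29.5²) = √(4776.8885 + 870.25) = √5647.1385 = 75.147445
L = 6.75 × 75.147445 = 507.245256
V = π·3.25² × L = 33.183072 × 507.245256 = 16831.956041

L=507.245 V=16831.956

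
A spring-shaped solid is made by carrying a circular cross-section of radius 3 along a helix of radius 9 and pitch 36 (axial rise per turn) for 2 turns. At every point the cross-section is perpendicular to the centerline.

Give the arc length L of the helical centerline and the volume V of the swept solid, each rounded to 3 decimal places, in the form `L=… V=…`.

2πR = 2π·9 = 56.548668
per-turn = √(56.548668² + 36²) = √(3197.7518 + 1296) = √4493.7518 = 67.035452
L = 2 × 67.035452 = 134.070904
V = π·3² × L = 28.274334 × 134.070904 = 3790.765504

L=134.071 V=3790.766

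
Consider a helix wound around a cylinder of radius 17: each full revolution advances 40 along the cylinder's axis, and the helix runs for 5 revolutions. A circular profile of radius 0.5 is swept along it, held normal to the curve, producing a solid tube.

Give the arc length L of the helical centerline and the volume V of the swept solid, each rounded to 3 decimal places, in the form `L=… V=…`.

L=570.291 V=447.905

2πR = 2π·17 = 106.814150
per-turn = √(106.814150² + 40²) = √(11409.2627 + 1600) = √13009.2627 = 114.058155
L = 5 × 114.058155 = 570.290774
V = π·0.5² × L = 0.785398 × 570.290774 = 447.905327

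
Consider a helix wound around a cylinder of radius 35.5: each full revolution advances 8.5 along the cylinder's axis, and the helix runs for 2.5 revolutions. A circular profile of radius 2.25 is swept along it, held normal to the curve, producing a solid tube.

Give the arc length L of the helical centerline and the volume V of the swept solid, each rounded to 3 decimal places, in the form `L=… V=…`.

2πR = 2π·35.5 = 223.053078
per-turn = √(223.053078² + 8.5²) = √(49752.6758 + 72.25) = √49824.9258 = 223.214977
L = 2.5 × 223.214977 = 558.037442
V = π·2.25² × L = 15.904313 × 558.037442 = 8875.202029

L=558.037 V=8875.202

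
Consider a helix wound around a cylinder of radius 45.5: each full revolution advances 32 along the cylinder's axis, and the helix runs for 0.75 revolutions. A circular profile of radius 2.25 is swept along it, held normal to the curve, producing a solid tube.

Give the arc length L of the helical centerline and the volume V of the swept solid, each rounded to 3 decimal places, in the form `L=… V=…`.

2πR = 2π·45.5 = 285.884931
per-turn = √(285.884931² + 32²) = √(81730.1940 + 1024) = √82754.1940 = 287.670287
L = 0.75 × 287.670287 = 215.752715
V = π·2.25² × L = 15.904313 × 215.752715 = 3431.398673

L=215.753 V=3431.399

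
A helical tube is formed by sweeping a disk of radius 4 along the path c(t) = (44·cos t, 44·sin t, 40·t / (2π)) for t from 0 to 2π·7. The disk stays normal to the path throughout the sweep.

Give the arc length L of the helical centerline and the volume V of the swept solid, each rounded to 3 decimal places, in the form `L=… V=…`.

2πR = 2π·44 = 276.460154
per-turn = √(276.460154² + 40²) = √(76430.2165 + 1600) = √78030.2165 = 279.338892
L = 7 × 279.338892 = 1955.372243
V = π·4² × L = 50.265482 × 1955.372243 = 98287.729164

L=1955.372 V=98287.729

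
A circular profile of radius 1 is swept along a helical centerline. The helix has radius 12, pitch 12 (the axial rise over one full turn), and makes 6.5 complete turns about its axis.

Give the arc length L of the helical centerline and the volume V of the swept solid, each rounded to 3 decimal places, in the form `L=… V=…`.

2πR = 2π·12 = 75.398224
per-turn = √(75.398224² + 12²) = √(5684.8921 + 144) = √5828.8921 = 76.347182
L = 6.5 × 76.347182 = 496.256680
V = π·1² × L = 3.141593 × 496.256680 = 1559.036341

L=496.257 V=1559.036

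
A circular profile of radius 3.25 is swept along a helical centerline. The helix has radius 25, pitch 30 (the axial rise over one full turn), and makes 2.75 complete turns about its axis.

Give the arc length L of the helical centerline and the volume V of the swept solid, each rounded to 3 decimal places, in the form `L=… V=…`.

2πR = 2π·25 = 157.079633
per-turn = √(157.079633² + 30²) = √(24674.0110 + 900) = √25574.0110 = 159.918764
L = 2.75 × 159.918764 = 439.776600
V = π·3.25² × L = 33.183072 × 439.776600 = 14593.138771

L=439.777 V=14593.139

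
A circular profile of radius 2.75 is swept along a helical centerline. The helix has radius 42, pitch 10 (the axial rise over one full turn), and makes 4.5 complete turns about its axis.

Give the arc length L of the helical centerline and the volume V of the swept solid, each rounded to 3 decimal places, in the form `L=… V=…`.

2πR = 2π·42 = 263.893783
per-turn = √(263.893783² + 10²) = √(69639.9287 + 100) = √69739.9287 = 264.083185
L = 4.5 × 264.083185 = 1188.374333
V = π·2.75² × L = 23.758294 × 1188.374333 = 28233.747311

L=1188.374 V=28233.747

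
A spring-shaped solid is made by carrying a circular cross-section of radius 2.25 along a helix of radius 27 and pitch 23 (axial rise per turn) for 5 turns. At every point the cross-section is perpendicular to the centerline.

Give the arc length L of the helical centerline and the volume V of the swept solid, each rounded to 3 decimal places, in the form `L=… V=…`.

L=855.990 V=13613.935

2πR = 2π·27 = 169.646003
per-turn = √(169.646003² + 23²) = √(28779.7664 + 529) = √29308.7664 = 171.198033
L = 5 × 171.198033 = 855.990164
V = π·2.25² × L = 15.904313 × 855.990164 = 13613.935329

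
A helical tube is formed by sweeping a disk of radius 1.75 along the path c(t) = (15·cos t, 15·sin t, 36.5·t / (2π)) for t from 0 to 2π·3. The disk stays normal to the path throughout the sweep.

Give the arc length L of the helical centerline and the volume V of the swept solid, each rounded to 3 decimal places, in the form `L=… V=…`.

L=303.206 V=2917.186

2πR = 2π·15 = 94.247780
per-turn = √(94.247780² + 36.5²) = √(8882.6440 + 1332.25) = √10214.8940 = 101.068759
L = 3 × 101.068759 = 303.206276
V = π·1.75² × L = 9.621128 × 303.206276 = 2917.186238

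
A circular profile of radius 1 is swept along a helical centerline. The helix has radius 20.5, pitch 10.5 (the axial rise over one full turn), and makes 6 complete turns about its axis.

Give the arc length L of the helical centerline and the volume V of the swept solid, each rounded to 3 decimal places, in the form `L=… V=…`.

2πR = 2π·20.5 = 128.805299
per-turn = √(128.805299² + 10.5²) = √(16590.8050 + 110.25) = √16701.0550 = 129.232562
L = 6 × 129.232562 = 775.395370
V = π·1² × L = 3.141593 × 775.395370 = 2435.976398

L=775.395 V=2435.976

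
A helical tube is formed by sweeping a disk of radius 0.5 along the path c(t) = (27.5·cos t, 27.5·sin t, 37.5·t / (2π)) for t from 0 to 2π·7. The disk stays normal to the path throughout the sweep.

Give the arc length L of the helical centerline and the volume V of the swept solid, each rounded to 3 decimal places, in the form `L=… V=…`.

L=1237.671 V=972.064

2πR = 2π·27.5 = 172.787596
per-turn = √(172.787596² + 37.5²) = √(29855.5533 + 1406.25) = √31261.8033 = 176.810077
L = 7 × 176.810077 = 1237.670539
V = π·0.5² × L = 0.785398 × 1237.670539 = 972.064168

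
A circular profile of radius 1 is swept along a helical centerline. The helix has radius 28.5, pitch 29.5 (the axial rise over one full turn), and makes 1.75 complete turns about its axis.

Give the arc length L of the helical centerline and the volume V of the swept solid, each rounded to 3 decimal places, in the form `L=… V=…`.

L=317.598 V=997.763

2πR = 2π·28.5 = 179.070781
per-turn = √(179.070781² + 29.5²) = √(32066.3447 + 870.25) = √32936.5947 = 181.484420
L = 1.75 × 181.484420 = 317.597735
V = π·1² × L = 3.141593 × 317.597735 = 997.762711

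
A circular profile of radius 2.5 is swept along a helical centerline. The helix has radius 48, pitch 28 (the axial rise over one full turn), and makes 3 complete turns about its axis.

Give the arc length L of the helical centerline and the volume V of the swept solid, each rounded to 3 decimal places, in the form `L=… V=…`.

2πR = 2π·48 = 301.592895
per-turn = √(301.592895² + 28²) = √(90958.2742 + 784) = √91742.2742 = 302.889871
L = 3 × 302.889871 = 908.669614
V = π·2.5² × L = 19.634954 × 908.669614 = 17841.686150

L=908.670 V=17841.686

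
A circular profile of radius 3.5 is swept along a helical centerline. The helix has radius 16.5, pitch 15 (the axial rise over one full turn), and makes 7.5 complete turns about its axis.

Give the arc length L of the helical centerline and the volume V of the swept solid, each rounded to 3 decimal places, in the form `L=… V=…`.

2πR = 2π·16.5 = 103.672558
per-turn = √(103.672558² + 15²) = √(10747.9992 + 225) = √10972.9992 = 104.752084
L = 7.5 × 104.752084 = 785.640633
V = π·3.5² × L = 38.484510 × 785.640633 = 30234.994811

L=785.641 V=30234.995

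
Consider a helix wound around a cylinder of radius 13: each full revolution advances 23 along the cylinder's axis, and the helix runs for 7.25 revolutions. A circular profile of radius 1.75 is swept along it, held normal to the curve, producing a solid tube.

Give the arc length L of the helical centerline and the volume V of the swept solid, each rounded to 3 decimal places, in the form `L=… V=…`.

L=615.219 V=5919.104

2πR = 2π·13 = 81.681409
per-turn = √(81.681409² + 23²) = √(6671.8526 + 529) = √7200.8526 = 84.857837
L = 7.25 × 84.857837 = 615.219321
V = π·1.75² × L = 9.621128 × 615.219321 = 5919.103533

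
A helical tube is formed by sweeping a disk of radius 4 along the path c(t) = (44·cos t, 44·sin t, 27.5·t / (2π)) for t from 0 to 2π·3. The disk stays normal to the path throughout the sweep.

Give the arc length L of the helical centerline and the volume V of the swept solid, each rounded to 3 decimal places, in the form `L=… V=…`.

2πR = 2π·44 = 276.460154
per-turn = √(276.460154² + 27.5²) = √(76430.2165 + 756.25) = √77186.4665 = 277.824525
L = 3 × 277.824525 = 833.473574
V = π·4² × L = 50.265482 × 833.473574 = 41894.951306

L=833.474 V=41894.951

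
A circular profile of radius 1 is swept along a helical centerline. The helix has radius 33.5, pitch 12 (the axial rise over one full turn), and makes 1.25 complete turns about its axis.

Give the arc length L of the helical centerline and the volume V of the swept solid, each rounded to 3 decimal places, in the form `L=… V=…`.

2πR = 2π·33.5 = 210.486708
per-turn = √(210.486708² + 12²) = √(44304.6542 + 144) = √44448.6542 = 210.828495
L = 1.25 × 210.828495 = 263.535618
V = π·1² × L = 3.141593 × 263.535618 = 827.921562

L=263.536 V=827.922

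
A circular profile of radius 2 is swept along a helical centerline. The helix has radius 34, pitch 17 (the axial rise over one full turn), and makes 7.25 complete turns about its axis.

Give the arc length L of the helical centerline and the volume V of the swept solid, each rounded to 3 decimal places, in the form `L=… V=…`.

L=1553.701 V=19524.388

2πR = 2π·34 = 213.628300
per-turn = √(213.628300² + 17²) = √(45637.0508 + 289) = √45926.0508 = 214.303641
L = 7.25 × 214.303641 = 1553.701401
V = π·2² × L = 12.566371 × 1553.701401 = 19524.387625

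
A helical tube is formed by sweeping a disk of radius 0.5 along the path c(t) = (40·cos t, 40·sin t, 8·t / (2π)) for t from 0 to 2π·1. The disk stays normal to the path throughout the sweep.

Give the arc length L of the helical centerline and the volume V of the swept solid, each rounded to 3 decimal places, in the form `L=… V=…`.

L=251.455 V=197.492

2πR = 2π·40 = 251.327412
per-turn = √(251.327412² + 8²) = √(63165.4682 + 64) = √63229.4682 = 251.454704
L = 1 × 251.454704 = 251.454704
V = π·0.5² × L = 0.785398 × 251.454704 = 197.492063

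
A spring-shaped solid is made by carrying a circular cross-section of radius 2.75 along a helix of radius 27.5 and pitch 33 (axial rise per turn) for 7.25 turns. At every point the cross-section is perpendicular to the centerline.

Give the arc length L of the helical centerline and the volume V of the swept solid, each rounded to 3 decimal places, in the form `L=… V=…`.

L=1275.352 V=30300.192

2πR = 2π·27.5 = 172.787596
per-turn = √(172.787596² + 33²) = √(29855.5533 + 1089) = √30944.5533 = 175.910640
L = 7.25 × 175.910640 = 1275.352141
V = π·2.75² × L = 23.758294 × 1275.352141 = 30300.191684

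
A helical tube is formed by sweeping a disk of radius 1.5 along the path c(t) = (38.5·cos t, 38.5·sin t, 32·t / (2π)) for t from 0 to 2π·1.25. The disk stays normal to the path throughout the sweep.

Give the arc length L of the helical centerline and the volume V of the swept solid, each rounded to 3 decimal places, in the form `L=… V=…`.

2πR = 2π·38.5 = 241.902634
per-turn = √(241.902634² + 32²) = √(58516.8845 + 1024) = √59540.8845 = 244.010009
L = 1.25 × 244.010009 = 305.012511
V = π·1.5² × L = 7.068583 × 305.012511 = 2156.006395

L=305.013 V=2156.006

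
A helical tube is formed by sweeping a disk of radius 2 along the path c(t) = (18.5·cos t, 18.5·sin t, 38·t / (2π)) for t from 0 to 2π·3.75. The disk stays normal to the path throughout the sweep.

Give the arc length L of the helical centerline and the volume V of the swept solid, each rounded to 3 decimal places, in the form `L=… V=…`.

L=458.597 V=5762.905

2πR = 2π·18.5 = 116.238928
per-turn = √(116.238928² + 38²) = √(13511.4884 + 1444) = √14955.4884 = 122.292634
L = 3.75 × 122.292634 = 458.597379
V = π·2² × L = 12.566371 × 458.597379 = 5762.904627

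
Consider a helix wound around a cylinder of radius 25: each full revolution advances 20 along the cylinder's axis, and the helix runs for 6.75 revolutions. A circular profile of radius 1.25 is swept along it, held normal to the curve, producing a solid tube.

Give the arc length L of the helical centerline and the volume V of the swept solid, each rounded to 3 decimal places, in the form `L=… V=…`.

2πR = 2π·25 = 157.079633
per-turn = √(157.079633² + 20²) = √(24674.0110 + 400) = √25074.0110 = 158.347753
L = 6.75 × 158.347753 = 1068.847335
V = π·1.25² × L = 4.908739 × 1068.847335 = 5246.692088

L=1068.847 V=5246.692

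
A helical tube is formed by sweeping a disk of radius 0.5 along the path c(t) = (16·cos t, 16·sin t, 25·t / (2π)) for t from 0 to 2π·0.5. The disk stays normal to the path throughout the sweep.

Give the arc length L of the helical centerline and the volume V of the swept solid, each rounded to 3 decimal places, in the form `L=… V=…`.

2πR = 2π·16 = 100.530965
per-turn = √(100.530965² + 25²) = √(10106.4749 + 625) = √10731.4749 = 103.592832
L = 0.5 × 103.592832 = 51.796416
V = π·0.5² × L = 0.785398 × 51.796416 = 40.680810

L=51.796 V=40.681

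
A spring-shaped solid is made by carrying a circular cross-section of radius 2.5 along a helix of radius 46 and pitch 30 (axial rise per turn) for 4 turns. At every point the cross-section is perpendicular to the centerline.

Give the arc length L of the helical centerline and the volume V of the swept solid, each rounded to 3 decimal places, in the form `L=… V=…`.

2πR = 2π·46 = 289.026524
per-turn = √(289.026524² + 30²) = √(83536.3317 + 900) = √84436.3317 = 290.579304
L = 4 × 290.579304 = 1162.317214
V = π·2.5² × L = 19.634954 × 1162.317214 = 22822.045133

L=1162.317 V=22822.045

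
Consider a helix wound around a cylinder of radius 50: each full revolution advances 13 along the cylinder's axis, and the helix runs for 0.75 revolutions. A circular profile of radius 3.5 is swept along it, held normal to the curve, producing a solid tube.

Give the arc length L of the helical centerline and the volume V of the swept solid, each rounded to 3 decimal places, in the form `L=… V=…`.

2πR = 2π·50 = 314.159265
per-turn = √(314.159265² + 13²) = √(98696.0440 + 169) = √98865.0440 = 314.428122
L = 0.75 × 314.428122 = 235.821092
V = π·3.5² × L = 38.484510 × 235.821092 = 9075.459160

L=235.821 V=9075.459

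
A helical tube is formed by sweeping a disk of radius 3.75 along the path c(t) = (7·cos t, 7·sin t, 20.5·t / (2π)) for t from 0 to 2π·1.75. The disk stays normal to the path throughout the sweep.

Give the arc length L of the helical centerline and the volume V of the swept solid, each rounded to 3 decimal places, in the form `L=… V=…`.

L=84.919 V=3751.609

2πR = 2π·7 = 43.982297
per-turn = √(43.982297² + 20.5²) = √(1934.4425 + 420.25) = √2354.6925 = 48.525173
L = 1.75 × 48.525173 = 84.919054
V = π·3.75² × L = 44.178647 × 84.919054 = 3751.608867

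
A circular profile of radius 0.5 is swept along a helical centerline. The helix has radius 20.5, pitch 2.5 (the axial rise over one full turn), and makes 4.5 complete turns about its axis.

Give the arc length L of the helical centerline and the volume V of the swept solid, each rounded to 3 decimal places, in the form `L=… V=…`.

L=579.733 V=455.321

2πR = 2π·20.5 = 128.805299
per-turn = √(128.805299² + 2.5²) = √(16590.8050 + 6.25) = √16597.0550 = 128.829558
L = 4.5 × 128.829558 = 579.733011
V = π·0.5² × L = 0.785398 × 579.733011 = 455.321242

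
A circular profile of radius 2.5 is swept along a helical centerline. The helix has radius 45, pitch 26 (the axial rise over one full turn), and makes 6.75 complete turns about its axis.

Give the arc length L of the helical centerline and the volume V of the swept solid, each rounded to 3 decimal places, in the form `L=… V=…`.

2πR = 2π·45 = 282.743339
per-turn = √(282.743339² + 26²) = √(79943.7956 + 676) = √80619.7956 = 283.936253
L = 6.75 × 283.936253 = 1916.569706
V = π·2.5² × L = 19.634954 × 1916.569706 = 37631.758185

L=1916.570 V=37631.758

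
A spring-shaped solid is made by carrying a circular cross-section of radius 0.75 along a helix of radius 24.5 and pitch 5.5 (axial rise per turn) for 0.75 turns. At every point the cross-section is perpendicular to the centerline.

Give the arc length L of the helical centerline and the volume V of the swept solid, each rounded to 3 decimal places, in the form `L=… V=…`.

2πR = 2π·24.5 = 153.938040
per-turn = √(153.938040² + 5.5²) = √(23696.9202 + 30.25) = √23727.1702 = 154.036263
L = 0.75 × 154.036263 = 115.527197
V = π·0.75² × L = 1.767146 × 115.527197 = 204.153409

L=115.527 V=204.153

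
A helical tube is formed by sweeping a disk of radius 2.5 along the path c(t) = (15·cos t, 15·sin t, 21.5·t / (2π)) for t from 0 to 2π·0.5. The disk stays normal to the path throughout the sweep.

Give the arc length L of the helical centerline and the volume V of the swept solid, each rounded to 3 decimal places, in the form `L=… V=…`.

2πR = 2π·15 = 94.247780
per-turn = √(94.247780² + 21.5²) = √(8882.6440 + 462.25) = √9344.8940 = 96.668992
L = 0.5 × 96.668992 = 48.334496
V = π·2.5² × L = 19.634954 × 48.334496 = 949.045607

L=48.334 V=949.046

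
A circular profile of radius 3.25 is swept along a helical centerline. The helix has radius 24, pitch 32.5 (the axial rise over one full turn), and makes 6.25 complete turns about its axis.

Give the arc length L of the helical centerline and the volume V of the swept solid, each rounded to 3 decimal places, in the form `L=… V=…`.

L=964.118 V=31992.408

2πR = 2π·24 = 150.796447
per-turn = √(150.796447² + 32.5²) = √(22739.5685 + 1056.25) = √23795.8185 = 154.258933
L = 6.25 × 154.258933 = 964.118334
V = π·3.25² × L = 33.183072 × 964.118334 = 31992.408479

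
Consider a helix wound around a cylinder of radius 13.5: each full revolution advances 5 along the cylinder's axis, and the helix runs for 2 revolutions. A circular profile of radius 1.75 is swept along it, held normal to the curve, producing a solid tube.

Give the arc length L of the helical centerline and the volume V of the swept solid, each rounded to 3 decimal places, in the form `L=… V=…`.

L=169.940 V=1635.019

2πR = 2π·13.5 = 84.823002
per-turn = √(84.823002² + 5²) = √(7194.9416 + 25) = √7219.9416 = 84.970240
L = 2 × 84.970240 = 169.940479
V = π·1.75² × L = 9.621128 × 169.940479 = 1635.019017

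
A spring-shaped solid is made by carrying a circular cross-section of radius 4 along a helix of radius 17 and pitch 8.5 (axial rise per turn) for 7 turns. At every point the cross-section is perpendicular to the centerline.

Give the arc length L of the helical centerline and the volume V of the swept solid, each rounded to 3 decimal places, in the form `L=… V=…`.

2πR = 2π·17 = 106.814150
per-turn = √(106.814150² + 8.5²) = √(11409.2627 + 72.25) = √11481.5127 = 107.151821
L = 7 × 107.151821 = 750.062745
V = π·4² × L = 50.265482 × 750.062745 = 37702.265759

L=750.063 V=37702.266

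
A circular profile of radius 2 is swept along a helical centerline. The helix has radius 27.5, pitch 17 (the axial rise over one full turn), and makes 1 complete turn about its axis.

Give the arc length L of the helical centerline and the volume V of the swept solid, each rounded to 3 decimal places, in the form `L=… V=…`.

2πR = 2π·27.5 = 172.787596
per-turn = √(172.787596² + 17²) = √(29855.5533 + 289) = √30144.5533 = 173.621869
L = 1 × 173.621869 = 173.621869
V = π·2² × L = 12.566371 × 173.621869 = 2181.796750

L=173.622 V=2181.797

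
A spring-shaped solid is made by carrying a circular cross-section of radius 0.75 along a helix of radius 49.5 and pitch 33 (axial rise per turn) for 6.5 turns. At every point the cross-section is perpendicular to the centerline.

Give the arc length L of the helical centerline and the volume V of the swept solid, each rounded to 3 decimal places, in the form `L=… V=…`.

2πR = 2π·49.5 = 311.017673
per-turn = √(311.017673² + 33²) = √(96731.9927 + 1089) = √97820.9927 = 312.763477
L = 6.5 × 312.763477 = 2032.962602
V = π·0.75² × L = 1.767146 × 2032.962602 = 3592.541462

L=2032.963 V=3592.541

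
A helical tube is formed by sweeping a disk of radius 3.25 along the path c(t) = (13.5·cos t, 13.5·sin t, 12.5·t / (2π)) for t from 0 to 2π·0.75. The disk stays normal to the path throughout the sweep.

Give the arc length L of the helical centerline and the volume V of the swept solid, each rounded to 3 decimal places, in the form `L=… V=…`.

2πR = 2π·13.5 = 84.823002
per-turn = √(84.823002² + 12.5²) = √(7194.9416 + 156.25) = √7351.1916 = 85.739090
L = 0.75 × 85.739090 = 64.304318
V = π·3.25² × L = 33.183072 × 64.304318 = 2133.814831

L=64.304 V=2133.815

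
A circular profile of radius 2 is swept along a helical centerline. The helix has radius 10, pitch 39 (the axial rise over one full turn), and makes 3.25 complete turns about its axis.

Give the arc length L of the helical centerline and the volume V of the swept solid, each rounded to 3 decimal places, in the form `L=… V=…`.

L=240.343 V=3020.236

2πR = 2π·10 = 62.831853
per-turn = √(62.831853² + 39²) = √(3947.8418 + 1521) = √5468.8418 = 73.951618
L = 3.25 × 73.951618 = 240.342758
V = π·2² × L = 12.566371 × 240.342758 = 3020.236166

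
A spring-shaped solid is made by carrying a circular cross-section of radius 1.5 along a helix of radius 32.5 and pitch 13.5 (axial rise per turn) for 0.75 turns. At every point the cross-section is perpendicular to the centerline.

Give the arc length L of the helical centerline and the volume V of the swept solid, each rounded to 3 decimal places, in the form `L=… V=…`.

2πR = 2π·32.5 = 204.203522
per-turn = √(204.203522² + 13.5²) = √(41699.0786 + 182.25) = √41881.3286 = 204.649282
L = 0.75 × 204.649282 = 153.486961
V = π·1.5² × L = 7.068583 × 153.486961 = 1084.935399

L=153.487 V=1084.935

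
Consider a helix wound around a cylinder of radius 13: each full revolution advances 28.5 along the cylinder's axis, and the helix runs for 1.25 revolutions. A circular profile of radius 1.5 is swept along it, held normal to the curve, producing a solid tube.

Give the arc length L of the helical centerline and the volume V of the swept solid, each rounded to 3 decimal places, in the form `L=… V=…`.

2πR = 2π·13 = 81.681409
per-turn = √(81.681409² + 28.5²) = √(6671.8526 + 812.25) = √7484.1026 = 86.510708
L = 1.25 × 86.510708 = 108.138385
V = π·1.5² × L = 7.068583 × 108.138385 = 764.385200

L=108.138 V=764.385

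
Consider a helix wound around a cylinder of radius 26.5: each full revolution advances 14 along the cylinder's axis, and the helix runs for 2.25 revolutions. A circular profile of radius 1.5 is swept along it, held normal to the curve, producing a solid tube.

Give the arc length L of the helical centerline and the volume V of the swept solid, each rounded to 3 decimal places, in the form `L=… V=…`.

L=375.957 V=2657.483

2πR = 2π·26.5 = 166.504411
per-turn = √(166.504411² + 14²) = √(27723.7188 + 196) = √27919.7188 = 167.091947
L = 2.25 × 167.091947 = 375.956881
V = π·1.5² × L = 7.068583 × 375.956881 = 2657.482593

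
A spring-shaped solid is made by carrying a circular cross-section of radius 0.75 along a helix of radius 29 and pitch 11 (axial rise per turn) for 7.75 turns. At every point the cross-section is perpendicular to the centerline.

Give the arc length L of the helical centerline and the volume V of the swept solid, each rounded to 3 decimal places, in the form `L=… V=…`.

2πR = 2π·29 = 182.212374
per-turn = √(182.212374² + 11²) = √(33201.3492 + 121) = √33322.3492 = 182.544102
L = 7.75 × 182.544102 = 1414.716791
V = π·0.75² × L = 1.767146 × 1414.716791 = 2500.010931

L=1414.717 V=2500.011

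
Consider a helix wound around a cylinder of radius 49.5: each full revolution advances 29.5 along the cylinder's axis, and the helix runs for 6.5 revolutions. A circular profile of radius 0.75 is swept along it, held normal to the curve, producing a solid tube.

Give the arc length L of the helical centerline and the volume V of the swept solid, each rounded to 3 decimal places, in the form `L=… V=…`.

L=2030.688 V=3588.522

2πR = 2π·49.5 = 311.017673
per-turn = √(311.017673² + 29.5²) = √(96731.9927 + 870.25) = √97602.2427 = 312.413576
L = 6.5 × 312.413576 = 2030.688247
V = π·0.75² × L = 1.767146 × 2030.688247 = 3588.522344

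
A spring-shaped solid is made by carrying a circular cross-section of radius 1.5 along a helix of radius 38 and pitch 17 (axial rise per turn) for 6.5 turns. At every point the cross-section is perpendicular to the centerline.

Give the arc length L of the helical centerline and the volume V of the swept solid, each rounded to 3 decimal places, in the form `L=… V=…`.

L=1555.876 V=10997.837

2πR = 2π·38 = 238.761042
per-turn = √(238.761042² + 17²) = √(57006.8350 + 289) = √57295.8350 = 239.365484
L = 6.5 × 239.365484 = 1555.875647
V = π·1.5² × L = 7.068583 × 1555.875647 = 10997.836882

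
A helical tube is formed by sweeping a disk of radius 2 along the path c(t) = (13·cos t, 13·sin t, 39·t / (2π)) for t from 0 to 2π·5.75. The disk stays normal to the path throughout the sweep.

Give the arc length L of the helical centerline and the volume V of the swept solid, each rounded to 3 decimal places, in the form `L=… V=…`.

2πR = 2π·13 = 81.681409
per-turn = √(81.681409² + 39²) = √(6671.8526 + 1521) = √8192.8526 = 90.514378
L = 5.75 × 90.514378 = 520.457672
V = π·2² × L = 12.566371 × 520.457672 = 6540.263994

L=520.458 V=6540.264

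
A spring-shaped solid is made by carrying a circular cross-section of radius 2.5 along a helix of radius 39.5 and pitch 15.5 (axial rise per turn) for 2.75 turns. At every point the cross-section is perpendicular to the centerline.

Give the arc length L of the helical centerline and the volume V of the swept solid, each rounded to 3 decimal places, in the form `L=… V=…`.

2πR = 2π·39.5 = 248.185820
per-turn = √(248.185820² + 15.5²) = √(61596.2011 + 240.25) = √61836.4511 = 248.669361
L = 2.75 × 248.669361 = 683.840743
V = π·2.5² × L = 19.634954 × 683.840743 = 13427.181582

L=683.841 V=13427.182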